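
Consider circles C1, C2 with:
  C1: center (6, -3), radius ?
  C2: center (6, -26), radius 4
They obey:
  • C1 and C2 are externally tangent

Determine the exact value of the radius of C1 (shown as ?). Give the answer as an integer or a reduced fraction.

1. [ext C1·C2]  r_C1² + 8r_C1 − 513 = 0  ⇒  r_C1 = 19 (r>0 drops 1)

19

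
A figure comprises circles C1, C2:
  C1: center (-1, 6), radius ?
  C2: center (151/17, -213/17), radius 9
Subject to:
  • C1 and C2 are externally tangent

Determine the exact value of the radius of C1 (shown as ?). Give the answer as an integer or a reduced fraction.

1. [ext C1·C2]  r_C1² + 18r_C1 − 360 = 0  ⇒  r_C1 = 12 (r>0 drops 1)

12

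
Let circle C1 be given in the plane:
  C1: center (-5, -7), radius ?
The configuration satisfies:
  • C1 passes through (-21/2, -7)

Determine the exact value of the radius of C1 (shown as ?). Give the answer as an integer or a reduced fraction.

11/2

1. [C1∋P]  r_C1² − 121/4 = 0  ⇒  r_C1 = 11/2 (r>0 drops 1)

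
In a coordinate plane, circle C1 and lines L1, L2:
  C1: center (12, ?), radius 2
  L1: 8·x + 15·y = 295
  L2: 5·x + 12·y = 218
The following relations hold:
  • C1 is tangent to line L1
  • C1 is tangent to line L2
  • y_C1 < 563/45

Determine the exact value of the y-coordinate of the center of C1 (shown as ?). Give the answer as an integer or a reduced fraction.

1. [C1‖L1]  y_C1² − (398/15)y_C1 + 2563/15 = 0  ⇒  y_C1 = 11 or 233/15
2. [C1‖L2]  y_C1² − (79/3)y_C1 + 506/3 = 0  ⇒  y_C1 = 11 or 46/3

11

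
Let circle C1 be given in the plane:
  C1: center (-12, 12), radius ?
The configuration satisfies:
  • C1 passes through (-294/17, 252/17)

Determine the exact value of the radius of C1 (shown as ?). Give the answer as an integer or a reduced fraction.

1. [C1∋P]  r_C1² − 36 = 0  ⇒  r_C1 = 6 (r>0 drops 1)

6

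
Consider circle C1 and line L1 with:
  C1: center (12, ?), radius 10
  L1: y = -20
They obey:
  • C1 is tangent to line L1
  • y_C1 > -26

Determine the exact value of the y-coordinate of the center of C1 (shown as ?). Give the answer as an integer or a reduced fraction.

-10

1. [C1‖L1]  y_C1² + 40y_C1 + 300 = 0  ⇒  y_C1 = -30 or -10
2. given y_C1 > -26: keep -10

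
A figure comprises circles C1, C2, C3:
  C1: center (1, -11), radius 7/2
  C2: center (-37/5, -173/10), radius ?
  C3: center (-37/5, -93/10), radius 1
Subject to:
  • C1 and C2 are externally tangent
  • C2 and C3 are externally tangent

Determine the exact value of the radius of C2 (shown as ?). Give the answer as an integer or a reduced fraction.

1. [ext C1·C2]  r_C2² + 7r_C2 − 98 = 0  ⇒  r_C2 = 7 (r>0 drops 1)
2. [ext C2·C3]  r_C2² + 2r_C2 − 63 = 0  ⇒  r_C2 = 7 (r>0 drops 1)

7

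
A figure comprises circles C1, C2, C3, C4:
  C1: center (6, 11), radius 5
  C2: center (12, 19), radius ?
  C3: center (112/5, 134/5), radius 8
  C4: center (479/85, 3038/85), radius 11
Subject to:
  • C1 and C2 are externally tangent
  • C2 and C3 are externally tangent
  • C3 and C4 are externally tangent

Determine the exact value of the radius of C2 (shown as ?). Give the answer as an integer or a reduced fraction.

1. [ext C1·C2]  r_C2² + 10r_C2 − 75 = 0  ⇒  r_C2 = 5 (r>0 drops 1)
2. [ext C2·C3]  r_C2² + 16r_C2 − 105 = 0  ⇒  r_C2 = 5 (r>0 drops 1)

5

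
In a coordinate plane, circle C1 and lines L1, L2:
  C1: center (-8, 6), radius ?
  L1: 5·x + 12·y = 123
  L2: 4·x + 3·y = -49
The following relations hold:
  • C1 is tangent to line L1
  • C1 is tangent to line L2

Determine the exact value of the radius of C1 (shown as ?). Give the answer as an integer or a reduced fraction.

7

1. [C1‖L1]  r_C1² − 49 = 0  ⇒  r_C1 = 7 (r>0 drops 1)
2. [C1‖L2]  r_C1² − 49 = 0  ⇒  r_C1 = 7 (r>0 drops 1)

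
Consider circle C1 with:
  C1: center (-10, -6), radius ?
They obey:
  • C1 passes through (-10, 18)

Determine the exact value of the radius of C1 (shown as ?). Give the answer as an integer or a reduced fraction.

24

1. [C1∋P]  r_C1² − 576 = 0  ⇒  r_C1 = 24 (r>0 drops 1)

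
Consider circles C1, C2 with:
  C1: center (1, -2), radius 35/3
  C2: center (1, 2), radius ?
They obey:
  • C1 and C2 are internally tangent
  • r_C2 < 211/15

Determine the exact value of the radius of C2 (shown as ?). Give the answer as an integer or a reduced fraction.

23/3

1. [int C1,C2]  r_C2² − (70/3)r_C2 + 1081/9 = 0  ⇒  r_C2 = 23/3 or 47/3
2. given r_C2 < 211/15: keep 23/3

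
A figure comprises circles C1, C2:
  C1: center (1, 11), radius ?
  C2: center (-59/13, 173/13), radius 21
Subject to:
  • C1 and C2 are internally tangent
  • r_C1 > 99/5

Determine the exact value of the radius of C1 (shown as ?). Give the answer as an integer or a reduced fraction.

1. [int C1,C2]  r_C1² − 42r_C1 + 405 = 0  ⇒  r_C1 = 15 or 27
2. given r_C1 > 99/5: keep 27

27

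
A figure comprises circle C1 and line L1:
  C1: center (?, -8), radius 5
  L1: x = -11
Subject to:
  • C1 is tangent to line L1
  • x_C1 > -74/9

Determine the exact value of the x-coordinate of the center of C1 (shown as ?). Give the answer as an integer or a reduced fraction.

1. [C1‖L1]  x_C1² + 22x_C1 + 96 = 0  ⇒  x_C1 = -16 or -6
2. given x_C1 > -74/9: keep -6

-6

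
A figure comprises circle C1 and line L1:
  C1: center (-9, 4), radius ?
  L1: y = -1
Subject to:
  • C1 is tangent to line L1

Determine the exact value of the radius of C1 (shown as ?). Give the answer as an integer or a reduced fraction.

1. [C1‖L1]  r_C1² − 25 = 0  ⇒  r_C1 = 5 (r>0 drops 1)

5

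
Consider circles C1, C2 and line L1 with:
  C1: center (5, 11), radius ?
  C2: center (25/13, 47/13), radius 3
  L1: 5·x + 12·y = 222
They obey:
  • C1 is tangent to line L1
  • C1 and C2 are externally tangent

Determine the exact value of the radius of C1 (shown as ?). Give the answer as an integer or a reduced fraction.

5

1. [C1‖L1]  r_C1² − 25 = 0  ⇒  r_C1 = 5 (r>0 drops 1)
2. [ext C1·C2]  r_C1² + 6r_C1 − 55 = 0  ⇒  r_C1 = 5 (r>0 drops 1)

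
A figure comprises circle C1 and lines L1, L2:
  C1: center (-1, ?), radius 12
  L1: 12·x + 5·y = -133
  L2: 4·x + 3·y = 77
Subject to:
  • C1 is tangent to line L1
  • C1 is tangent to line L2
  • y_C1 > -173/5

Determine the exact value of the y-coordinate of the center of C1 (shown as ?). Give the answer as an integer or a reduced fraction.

7

1. [C1‖L1]  y_C1² + (242/5)y_C1 − 1939/5 = 0  ⇒  y_C1 = -277/5 or 7
2. [C1‖L2]  y_C1² − 54y_C1 + 329 = 0  ⇒  y_C1 = 7 or 47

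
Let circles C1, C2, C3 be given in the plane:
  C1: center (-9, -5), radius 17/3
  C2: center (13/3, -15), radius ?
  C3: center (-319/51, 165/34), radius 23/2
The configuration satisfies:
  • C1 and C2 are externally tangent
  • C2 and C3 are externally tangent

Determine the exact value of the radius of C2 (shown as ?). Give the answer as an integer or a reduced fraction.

1. [ext C1·C2]  r_C2² + (34/3)r_C2 − 737/3 = 0  ⇒  r_C2 = 11 (r>0 drops 1)
2. [ext C2·C3]  r_C2² + 23r_C2 − 374 = 0  ⇒  r_C2 = 11 (r>0 drops 1)

11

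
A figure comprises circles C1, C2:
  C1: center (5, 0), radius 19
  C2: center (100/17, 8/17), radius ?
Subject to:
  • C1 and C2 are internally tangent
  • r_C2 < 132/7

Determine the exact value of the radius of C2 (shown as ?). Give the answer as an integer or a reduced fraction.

1. [int C1,C2]  r_C2² − 38r_C2 + 360 = 0  ⇒  r_C2 = 18 or 20
2. given r_C2 < 132/7: keep 18

18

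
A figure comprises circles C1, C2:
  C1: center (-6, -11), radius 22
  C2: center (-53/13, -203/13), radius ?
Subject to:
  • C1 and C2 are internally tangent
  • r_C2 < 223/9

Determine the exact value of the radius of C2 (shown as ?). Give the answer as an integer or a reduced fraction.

1. [int C1,C2]  r_C2² − 44r_C2 + 459 = 0  ⇒  r_C2 = 17 or 27
2. given r_C2 < 223/9: keep 17

17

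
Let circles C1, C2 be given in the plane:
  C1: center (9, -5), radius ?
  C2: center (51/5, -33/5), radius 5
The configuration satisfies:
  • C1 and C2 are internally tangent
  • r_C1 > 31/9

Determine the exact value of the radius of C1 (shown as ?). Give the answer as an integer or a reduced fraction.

1. [int C1,C2]  r_C1² − 10r_C1 + 21 = 0  ⇒  r_C1 = 3 or 7
2. given r_C1 > 31/9: keep 7

7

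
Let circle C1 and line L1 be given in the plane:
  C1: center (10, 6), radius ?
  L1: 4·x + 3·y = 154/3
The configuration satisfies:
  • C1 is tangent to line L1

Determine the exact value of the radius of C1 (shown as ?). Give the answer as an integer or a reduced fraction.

1. [C1‖L1]  r_C1² − 16/9 = 0  ⇒  r_C1 = 4/3 (r>0 drops 1)

4/3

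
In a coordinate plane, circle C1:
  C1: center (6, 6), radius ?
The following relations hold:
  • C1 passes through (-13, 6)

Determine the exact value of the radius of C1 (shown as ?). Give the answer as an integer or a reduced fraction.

19

1. [C1∋P]  r_C1² − 361 = 0  ⇒  r_C1 = 19 (r>0 drops 1)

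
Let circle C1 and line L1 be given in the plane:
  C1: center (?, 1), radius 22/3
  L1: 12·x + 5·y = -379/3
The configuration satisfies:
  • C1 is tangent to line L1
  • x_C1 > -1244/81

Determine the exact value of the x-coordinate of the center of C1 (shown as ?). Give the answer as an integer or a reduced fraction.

-3

1. [C1‖L1]  x_C1² + (197/9)x_C1 + 170/3 = 0  ⇒  x_C1 = -170/9 or -3
2. given x_C1 > -1244/81: keep -3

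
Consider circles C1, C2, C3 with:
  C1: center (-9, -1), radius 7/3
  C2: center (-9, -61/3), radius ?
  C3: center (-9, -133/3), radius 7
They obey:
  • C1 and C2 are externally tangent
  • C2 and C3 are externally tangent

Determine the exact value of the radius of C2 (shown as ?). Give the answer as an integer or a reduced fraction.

17

1. [ext C1·C2]  r_C2² + (14/3)r_C2 − 1105/3 = 0  ⇒  r_C2 = 17 (r>0 drops 1)
2. [ext C2·C3]  r_C2² + 14r_C2 − 527 = 0  ⇒  r_C2 = 17 (r>0 drops 1)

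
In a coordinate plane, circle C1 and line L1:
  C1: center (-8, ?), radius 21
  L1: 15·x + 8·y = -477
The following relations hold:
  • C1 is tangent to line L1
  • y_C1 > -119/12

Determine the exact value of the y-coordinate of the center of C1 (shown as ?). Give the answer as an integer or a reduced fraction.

0

1. [C1‖L1]  y_C1² + (357/4)y_C1 = 0  ⇒  y_C1 = -357/4 or 0
2. given y_C1 > -119/12: keep 0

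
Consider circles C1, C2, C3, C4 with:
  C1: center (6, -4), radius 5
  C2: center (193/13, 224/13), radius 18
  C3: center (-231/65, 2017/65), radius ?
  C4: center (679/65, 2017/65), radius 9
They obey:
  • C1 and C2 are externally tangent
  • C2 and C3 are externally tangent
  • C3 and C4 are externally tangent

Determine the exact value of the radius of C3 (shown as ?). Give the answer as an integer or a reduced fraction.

5

1. [ext C2·C3]  r_C3² + 36r_C3 − 205 = 0  ⇒  r_C3 = 5 (r>0 drops 1)
2. [ext C3·C4]  r_C3² + 18r_C3 − 115 = 0  ⇒  r_C3 = 5 (r>0 drops 1)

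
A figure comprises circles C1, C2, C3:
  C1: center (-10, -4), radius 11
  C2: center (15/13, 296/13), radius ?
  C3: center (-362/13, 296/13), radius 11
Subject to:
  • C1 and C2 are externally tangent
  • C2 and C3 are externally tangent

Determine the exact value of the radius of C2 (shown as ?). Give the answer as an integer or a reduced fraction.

18

1. [ext C1·C2]  r_C2² + 22r_C2 − 720 = 0  ⇒  r_C2 = 18 (r>0 drops 1)
2. [ext C2·C3]  r_C2² + 22r_C2 − 720 = 0  ⇒  r_C2 = 18 (r>0 drops 1)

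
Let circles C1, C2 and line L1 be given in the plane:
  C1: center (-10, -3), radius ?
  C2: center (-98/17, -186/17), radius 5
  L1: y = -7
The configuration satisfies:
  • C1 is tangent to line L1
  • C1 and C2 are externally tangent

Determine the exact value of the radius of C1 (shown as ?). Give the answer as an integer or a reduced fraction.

4

1. [C1‖L1]  r_C1² − 16 = 0  ⇒  r_C1 = 4 (r>0 drops 1)
2. [ext C1·C2]  r_C1² + 10r_C1 − 56 = 0  ⇒  r_C1 = 4 (r>0 drops 1)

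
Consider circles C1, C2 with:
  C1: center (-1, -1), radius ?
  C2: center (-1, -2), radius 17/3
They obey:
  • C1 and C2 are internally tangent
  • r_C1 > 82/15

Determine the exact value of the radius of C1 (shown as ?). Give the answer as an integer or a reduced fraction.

1. [int C1,C2]  r_C1² − (34/3)r_C1 + 280/9 = 0  ⇒  r_C1 = 14/3 or 20/3
2. given r_C1 > 82/15: keep 20/3

20/3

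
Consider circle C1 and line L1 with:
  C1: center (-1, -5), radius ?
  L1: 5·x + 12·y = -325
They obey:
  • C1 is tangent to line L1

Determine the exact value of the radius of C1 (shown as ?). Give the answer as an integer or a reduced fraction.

20

1. [C1‖L1]  r_C1² − 400 = 0  ⇒  r_C1 = 20 (r>0 drops 1)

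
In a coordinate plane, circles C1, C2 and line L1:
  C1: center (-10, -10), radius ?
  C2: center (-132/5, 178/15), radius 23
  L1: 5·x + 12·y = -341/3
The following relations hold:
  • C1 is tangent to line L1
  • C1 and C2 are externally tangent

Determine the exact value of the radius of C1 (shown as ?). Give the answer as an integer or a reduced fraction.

1. [C1‖L1]  r_C1² − 169/9 = 0  ⇒  r_C1 = 13/3 (r>0 drops 1)
2. [ext C1·C2]  r_C1² + 46r_C1 − 1963/9 = 0  ⇒  r_C1 = 13/3 (r>0 drops 1)

13/3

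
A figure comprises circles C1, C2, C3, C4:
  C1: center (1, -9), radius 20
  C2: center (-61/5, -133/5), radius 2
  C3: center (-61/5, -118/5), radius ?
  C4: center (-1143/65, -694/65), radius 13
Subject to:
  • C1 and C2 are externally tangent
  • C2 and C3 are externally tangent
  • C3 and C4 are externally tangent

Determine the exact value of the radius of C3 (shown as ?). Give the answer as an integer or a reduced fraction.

1. [ext C2·C3]  r_C3² + 4r_C3 − 5 = 0  ⇒  r_C3 = 1 (r>0 drops 1)
2. [ext C3·C4]  r_C3² + 26r_C3 − 27 = 0  ⇒  r_C3 = 1 (r>0 drops 1)

1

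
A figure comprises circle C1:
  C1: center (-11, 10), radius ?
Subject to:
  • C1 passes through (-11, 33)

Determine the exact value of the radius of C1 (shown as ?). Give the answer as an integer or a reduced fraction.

23

1. [C1∋P]  r_C1² − 529 = 0  ⇒  r_C1 = 23 (r>0 drops 1)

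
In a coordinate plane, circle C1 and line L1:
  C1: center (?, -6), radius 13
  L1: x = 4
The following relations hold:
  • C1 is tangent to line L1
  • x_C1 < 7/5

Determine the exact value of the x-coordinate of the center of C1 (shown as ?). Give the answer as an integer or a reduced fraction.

1. [C1‖L1]  x_C1² − 8x_C1 − 153 = 0  ⇒  x_C1 = -9 or 17
2. given x_C1 < 7/5: keep -9

-9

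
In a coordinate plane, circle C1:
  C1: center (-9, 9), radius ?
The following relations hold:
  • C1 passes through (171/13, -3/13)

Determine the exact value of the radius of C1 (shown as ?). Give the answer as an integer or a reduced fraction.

24

1. [C1∋P]  r_C1² − 576 = 0  ⇒  r_C1 = 24 (r>0 drops 1)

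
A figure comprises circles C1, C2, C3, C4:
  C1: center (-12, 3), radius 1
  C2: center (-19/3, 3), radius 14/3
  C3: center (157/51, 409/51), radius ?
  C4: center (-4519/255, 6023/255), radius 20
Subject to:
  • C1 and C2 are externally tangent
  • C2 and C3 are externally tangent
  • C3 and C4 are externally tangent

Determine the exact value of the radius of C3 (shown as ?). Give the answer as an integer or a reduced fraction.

1. [ext C2·C3]  r_C3² + (28/3)r_C3 − 92 = 0  ⇒  r_C3 = 6 (r>0 drops 1)
2. [ext C3·C4]  r_C3² + 40r_C3 − 276 = 0  ⇒  r_C3 = 6 (r>0 drops 1)

6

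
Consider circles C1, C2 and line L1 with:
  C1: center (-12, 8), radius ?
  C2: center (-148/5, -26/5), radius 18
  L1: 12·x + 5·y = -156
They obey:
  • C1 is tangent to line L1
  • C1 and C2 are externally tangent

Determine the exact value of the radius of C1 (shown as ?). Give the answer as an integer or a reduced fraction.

1. [C1‖L1]  r_C1² − 16 = 0  ⇒  r_C1 = 4 (r>0 drops 1)
2. [ext C1·C2]  r_C1² + 36r_C1 − 160 = 0  ⇒  r_C1 = 4 (r>0 drops 1)

4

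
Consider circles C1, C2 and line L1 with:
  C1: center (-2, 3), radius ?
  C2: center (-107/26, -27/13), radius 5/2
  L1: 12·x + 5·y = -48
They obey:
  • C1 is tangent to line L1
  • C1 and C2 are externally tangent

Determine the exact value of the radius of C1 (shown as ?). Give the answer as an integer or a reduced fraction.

1. [C1‖L1]  r_C1² − 9 = 0  ⇒  r_C1 = 3 (r>0 drops 1)
2. [ext C1·C2]  r_C1² + 5r_C1 − 24 = 0  ⇒  r_C1 = 3 (r>0 drops 1)

3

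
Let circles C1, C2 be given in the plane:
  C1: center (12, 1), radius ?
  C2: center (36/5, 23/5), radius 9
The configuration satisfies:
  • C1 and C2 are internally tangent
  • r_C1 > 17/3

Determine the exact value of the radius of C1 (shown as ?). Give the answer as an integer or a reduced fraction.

15

1. [int C1,C2]  r_C1² − 18r_C1 + 45 = 0  ⇒  r_C1 = 3 or 15
2. given r_C1 > 17/3: keep 15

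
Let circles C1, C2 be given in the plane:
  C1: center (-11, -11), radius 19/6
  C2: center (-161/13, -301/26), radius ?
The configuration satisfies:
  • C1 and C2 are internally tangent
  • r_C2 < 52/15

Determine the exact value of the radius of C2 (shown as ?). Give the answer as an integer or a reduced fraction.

5/3

1. [int C1,C2]  r_C2² − (19/3)r_C2 + 70/9 = 0  ⇒  r_C2 = 5/3 or 14/3
2. given r_C2 < 52/15: keep 5/3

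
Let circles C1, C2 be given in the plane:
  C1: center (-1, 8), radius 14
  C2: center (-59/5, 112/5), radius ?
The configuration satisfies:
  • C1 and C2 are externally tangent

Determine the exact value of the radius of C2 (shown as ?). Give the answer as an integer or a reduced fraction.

1. [ext C1·C2]  r_C2² + 28r_C2 − 128 = 0  ⇒  r_C2 = 4 (r>0 drops 1)

4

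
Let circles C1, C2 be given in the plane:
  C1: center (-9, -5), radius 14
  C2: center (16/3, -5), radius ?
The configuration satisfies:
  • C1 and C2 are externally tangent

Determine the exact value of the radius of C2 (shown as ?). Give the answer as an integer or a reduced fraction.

1/3

1. [ext C1·C2]  r_C2² + 28r_C2 − 85/9 = 0  ⇒  r_C2 = 1/3 (r>0 drops 1)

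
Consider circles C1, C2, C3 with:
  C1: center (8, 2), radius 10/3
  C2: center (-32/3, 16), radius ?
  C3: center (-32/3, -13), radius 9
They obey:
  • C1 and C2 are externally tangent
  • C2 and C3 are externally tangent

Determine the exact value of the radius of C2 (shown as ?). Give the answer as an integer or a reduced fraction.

1. [ext C1·C2]  r_C2² + (20/3)r_C2 − 1600/3 = 0  ⇒  r_C2 = 20 (r>0 drops 1)
2. [ext C2·C3]  r_C2² + 18r_C2 − 760 = 0  ⇒  r_C2 = 20 (r>0 drops 1)

20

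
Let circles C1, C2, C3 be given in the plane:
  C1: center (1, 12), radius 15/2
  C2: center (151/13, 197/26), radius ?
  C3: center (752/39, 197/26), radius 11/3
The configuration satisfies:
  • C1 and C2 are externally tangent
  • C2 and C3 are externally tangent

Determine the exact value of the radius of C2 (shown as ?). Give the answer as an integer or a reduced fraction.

4

1. [ext C1·C2]  r_C2² + 15r_C2 − 76 = 0  ⇒  r_C2 = 4 (r>0 drops 1)
2. [ext C2·C3]  r_C2² + (22/3)r_C2 − 136/3 = 0  ⇒  r_C2 = 4 (r>0 drops 1)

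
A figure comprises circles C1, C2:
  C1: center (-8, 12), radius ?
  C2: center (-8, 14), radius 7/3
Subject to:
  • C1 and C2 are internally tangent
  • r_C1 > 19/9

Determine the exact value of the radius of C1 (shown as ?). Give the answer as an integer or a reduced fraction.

1. [int C1,C2]  r_C1² − (14/3)r_C1 + 13/9 = 0  ⇒  r_C1 = 1/3 or 13/3
2. given r_C1 > 19/9: keep 13/3

13/3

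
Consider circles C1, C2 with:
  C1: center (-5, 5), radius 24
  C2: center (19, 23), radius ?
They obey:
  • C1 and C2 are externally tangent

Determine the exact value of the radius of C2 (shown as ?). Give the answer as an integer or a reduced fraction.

6

1. [ext C1·C2]  r_C2² + 48r_C2 − 324 = 0  ⇒  r_C2 = 6 (r>0 drops 1)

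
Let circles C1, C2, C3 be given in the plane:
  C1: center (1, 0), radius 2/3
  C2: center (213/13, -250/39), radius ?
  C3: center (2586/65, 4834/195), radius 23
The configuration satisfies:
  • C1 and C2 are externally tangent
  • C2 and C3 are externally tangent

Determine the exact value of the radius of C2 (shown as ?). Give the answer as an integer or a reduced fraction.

1. [ext C1·C2]  r_C2² + (4/3)r_C2 − 832/3 = 0  ⇒  r_C2 = 16 (r>0 drops 1)
2. [ext C2·C3]  r_C2² + 46r_C2 − 992 = 0  ⇒  r_C2 = 16 (r>0 drops 1)

16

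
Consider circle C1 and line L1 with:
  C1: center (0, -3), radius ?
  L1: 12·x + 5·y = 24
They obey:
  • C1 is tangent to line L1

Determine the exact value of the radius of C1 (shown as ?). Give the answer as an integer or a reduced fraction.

1. [C1‖L1]  r_C1² − 9 = 0  ⇒  r_C1 = 3 (r>0 drops 1)

3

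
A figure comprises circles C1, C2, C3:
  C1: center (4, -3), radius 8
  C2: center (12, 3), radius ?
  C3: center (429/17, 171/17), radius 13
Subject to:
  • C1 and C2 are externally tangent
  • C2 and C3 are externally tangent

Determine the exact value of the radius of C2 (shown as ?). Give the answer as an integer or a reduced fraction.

1. [ext C1·C2]  r_C2² + 16r_C2 − 36 = 0  ⇒  r_C2 = 2 (r>0 drops 1)
2. [ext C2·C3]  r_C2² + 26r_C2 − 56 = 0  ⇒  r_C2 = 2 (r>0 drops 1)

2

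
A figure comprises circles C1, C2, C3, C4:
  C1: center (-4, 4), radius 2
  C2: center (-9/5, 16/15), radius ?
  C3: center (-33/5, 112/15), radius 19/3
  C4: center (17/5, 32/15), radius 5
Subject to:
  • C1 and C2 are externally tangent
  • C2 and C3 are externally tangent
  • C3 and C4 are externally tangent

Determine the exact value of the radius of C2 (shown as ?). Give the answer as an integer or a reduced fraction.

5/3

1. [ext C1·C2]  r_C2² + 4r_C2 − 85/9 = 0  ⇒  r_C2 = 5/3 (r>0 drops 1)
2. [ext C2·C3]  r_C2² + (38/3)r_C2 − 215/9 = 0  ⇒  r_C2 = 5/3 (r>0 drops 1)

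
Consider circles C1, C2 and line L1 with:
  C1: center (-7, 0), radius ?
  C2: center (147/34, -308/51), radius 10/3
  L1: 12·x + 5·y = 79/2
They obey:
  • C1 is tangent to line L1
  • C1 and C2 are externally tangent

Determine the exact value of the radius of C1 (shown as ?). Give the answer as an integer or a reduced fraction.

1. [C1‖L1]  r_C1² − 361/4 = 0  ⇒  r_C1 = 19/2 (r>0 drops 1)
2. [ext C1·C2]  r_C1² + (20/3)r_C1 − 1843/12 = 0  ⇒  r_C1 = 19/2 (r>0 drops 1)

19/2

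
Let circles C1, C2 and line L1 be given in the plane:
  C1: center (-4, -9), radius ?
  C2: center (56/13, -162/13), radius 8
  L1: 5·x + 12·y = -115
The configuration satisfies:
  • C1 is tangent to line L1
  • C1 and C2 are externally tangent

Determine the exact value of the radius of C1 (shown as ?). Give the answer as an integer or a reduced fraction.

1. [C1‖L1]  r_C1² − 1 = 0  ⇒  r_C1 = 1 (r>0 drops 1)
2. [ext C1·C2]  r_C1² + 16r_C1 − 17 = 0  ⇒  r_C1 = 1 (r>0 drops 1)

1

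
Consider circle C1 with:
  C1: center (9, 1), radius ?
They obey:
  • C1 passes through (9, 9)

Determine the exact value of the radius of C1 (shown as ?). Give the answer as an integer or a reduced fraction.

1. [C1∋P]  r_C1² − 64 = 0  ⇒  r_C1 = 8 (r>0 drops 1)

8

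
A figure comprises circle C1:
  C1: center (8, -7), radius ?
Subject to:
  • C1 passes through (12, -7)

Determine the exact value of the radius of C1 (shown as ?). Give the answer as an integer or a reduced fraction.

1. [C1∋P]  r_C1² − 16 = 0  ⇒  r_C1 = 4 (r>0 drops 1)

4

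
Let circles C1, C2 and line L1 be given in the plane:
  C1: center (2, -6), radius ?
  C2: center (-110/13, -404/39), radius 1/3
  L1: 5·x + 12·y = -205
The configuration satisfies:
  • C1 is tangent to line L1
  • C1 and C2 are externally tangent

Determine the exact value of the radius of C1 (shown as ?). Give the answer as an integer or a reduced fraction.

1. [C1‖L1]  r_C1² − 121 = 0  ⇒  r_C1 = 11 (r>0 drops 1)
2. [ext C1·C2]  r_C1² + (2/3)r_C1 − 385/3 = 0  ⇒  r_C1 = 11 (r>0 drops 1)

11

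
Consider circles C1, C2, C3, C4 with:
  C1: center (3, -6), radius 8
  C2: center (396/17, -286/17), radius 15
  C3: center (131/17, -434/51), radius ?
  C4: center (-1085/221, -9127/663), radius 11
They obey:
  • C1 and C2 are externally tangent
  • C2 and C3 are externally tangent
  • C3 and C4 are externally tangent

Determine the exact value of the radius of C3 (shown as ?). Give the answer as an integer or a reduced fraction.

8/3

1. [ext C2·C3]  r_C3² + 30r_C3 − 784/9 = 0  ⇒  r_C3 = 8/3 (r>0 drops 1)
2. [ext C3·C4]  r_C3² + 22r_C3 − 592/9 = 0  ⇒  r_C3 = 8/3 (r>0 drops 1)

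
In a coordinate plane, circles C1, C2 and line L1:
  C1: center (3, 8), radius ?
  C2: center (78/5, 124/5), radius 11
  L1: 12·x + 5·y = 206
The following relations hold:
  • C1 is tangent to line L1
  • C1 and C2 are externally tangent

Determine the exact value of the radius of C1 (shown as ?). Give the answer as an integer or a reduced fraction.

1. [C1‖L1]  r_C1² − 100 = 0  ⇒  r_C1 = 10 (r>0 drops 1)
2. [ext C1·C2]  r_C1² + 22r_C1 − 320 = 0  ⇒  r_C1 = 10 (r>0 drops 1)

10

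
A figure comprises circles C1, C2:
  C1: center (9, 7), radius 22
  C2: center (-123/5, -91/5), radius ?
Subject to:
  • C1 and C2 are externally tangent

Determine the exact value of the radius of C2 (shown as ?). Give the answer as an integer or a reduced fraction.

20

1. [ext C1·C2]  r_C2² + 44r_C2 − 1280 = 0  ⇒  r_C2 = 20 (r>0 drops 1)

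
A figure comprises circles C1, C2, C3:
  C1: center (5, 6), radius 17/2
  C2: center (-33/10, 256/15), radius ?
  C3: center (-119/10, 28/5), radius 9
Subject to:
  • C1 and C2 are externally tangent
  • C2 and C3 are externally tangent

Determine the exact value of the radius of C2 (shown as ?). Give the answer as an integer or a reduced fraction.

16/3

1. [ext C1·C2]  r_C2² + 17r_C2 − 1072/9 = 0  ⇒  r_C2 = 16/3 (r>0 drops 1)
2. [ext C2·C3]  r_C2² + 18r_C2 − 1120/9 = 0  ⇒  r_C2 = 16/3 (r>0 drops 1)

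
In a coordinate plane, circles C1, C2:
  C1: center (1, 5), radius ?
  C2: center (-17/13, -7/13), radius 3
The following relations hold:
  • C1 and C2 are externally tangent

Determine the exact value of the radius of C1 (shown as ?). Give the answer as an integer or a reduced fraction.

3

1. [ext C1·C2]  r_C1² + 6r_C1 − 27 = 0  ⇒  r_C1 = 3 (r>0 drops 1)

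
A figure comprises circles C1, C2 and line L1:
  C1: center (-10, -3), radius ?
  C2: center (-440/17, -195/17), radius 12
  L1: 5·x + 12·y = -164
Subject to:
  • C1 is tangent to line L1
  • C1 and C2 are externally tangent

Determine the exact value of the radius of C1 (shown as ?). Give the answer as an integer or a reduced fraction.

6

1. [C1‖L1]  r_C1² − 36 = 0  ⇒  r_C1 = 6 (r>0 drops 1)
2. [ext C1·C2]  r_C1² + 24r_C1 − 180 = 0  ⇒  r_C1 = 6 (r>0 drops 1)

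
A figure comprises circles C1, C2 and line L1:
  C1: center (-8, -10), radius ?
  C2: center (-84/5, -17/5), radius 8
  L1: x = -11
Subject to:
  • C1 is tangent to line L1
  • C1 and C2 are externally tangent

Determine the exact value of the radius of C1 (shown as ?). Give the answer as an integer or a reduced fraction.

3

1. [C1‖L1]  r_C1² − 9 = 0  ⇒  r_C1 = 3 (r>0 drops 1)
2. [ext C1·C2]  r_C1² + 16r_C1 − 57 = 0  ⇒  r_C1 = 3 (r>0 drops 1)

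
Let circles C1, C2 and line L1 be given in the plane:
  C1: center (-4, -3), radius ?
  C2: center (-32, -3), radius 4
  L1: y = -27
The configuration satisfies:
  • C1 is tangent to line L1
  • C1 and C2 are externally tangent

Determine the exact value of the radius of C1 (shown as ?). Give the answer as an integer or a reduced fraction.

1. [C1‖L1]  r_C1² − 576 = 0  ⇒  r_C1 = 24 (r>0 drops 1)
2. [ext C1·C2]  r_C1² + 8r_C1 − 768 = 0  ⇒  r_C1 = 24 (r>0 drops 1)

24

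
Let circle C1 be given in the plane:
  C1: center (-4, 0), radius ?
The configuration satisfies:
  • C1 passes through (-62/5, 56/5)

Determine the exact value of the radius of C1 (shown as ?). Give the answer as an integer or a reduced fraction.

1. [C1∋P]  r_C1² − 196 = 0  ⇒  r_C1 = 14 (r>0 drops 1)

14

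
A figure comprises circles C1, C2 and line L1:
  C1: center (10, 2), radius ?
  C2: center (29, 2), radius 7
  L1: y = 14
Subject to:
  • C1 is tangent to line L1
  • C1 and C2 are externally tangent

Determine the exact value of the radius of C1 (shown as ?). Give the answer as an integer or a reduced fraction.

1. [C1‖L1]  r_C1² − 144 = 0  ⇒  r_C1 = 12 (r>0 drops 1)
2. [ext C1·C2]  r_C1² + 14r_C1 − 312 = 0  ⇒  r_C1 = 12 (r>0 drops 1)

12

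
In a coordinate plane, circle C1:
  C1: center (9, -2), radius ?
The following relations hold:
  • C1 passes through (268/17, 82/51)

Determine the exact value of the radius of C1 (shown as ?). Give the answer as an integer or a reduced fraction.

1. [C1∋P]  r_C1² − 529/9 = 0  ⇒  r_C1 = 23/3 (r>0 drops 1)

23/3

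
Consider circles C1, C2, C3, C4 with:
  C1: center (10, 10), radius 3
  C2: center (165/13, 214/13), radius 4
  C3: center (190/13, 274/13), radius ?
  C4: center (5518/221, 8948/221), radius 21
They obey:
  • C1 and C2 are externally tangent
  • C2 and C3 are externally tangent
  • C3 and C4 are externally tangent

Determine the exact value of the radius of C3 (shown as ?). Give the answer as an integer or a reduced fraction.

1. [ext C2·C3]  r_C3² + 8r_C3 − 9 = 0  ⇒  r_C3 = 1 (r>0 drops 1)
2. [ext C3·C4]  r_C3² + 42r_C3 − 43 = 0  ⇒  r_C3 = 1 (r>0 drops 1)

1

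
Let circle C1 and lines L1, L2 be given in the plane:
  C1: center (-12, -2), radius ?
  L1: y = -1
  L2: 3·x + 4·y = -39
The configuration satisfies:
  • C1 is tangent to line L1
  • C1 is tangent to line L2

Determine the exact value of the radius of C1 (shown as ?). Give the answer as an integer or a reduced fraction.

1

1. [C1‖L1]  r_C1² − 1 = 0  ⇒  r_C1 = 1 (r>0 drops 1)
2. [C1‖L2]  r_C1² − 1 = 0  ⇒  r_C1 = 1 (r>0 drops 1)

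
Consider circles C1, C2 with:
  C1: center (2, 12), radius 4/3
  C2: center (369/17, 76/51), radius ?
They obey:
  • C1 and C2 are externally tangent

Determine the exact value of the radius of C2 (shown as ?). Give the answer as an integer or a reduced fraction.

1. [ext C1·C2]  r_C2² + (8/3)r_C2 − 497 = 0  ⇒  r_C2 = 21 (r>0 drops 1)

21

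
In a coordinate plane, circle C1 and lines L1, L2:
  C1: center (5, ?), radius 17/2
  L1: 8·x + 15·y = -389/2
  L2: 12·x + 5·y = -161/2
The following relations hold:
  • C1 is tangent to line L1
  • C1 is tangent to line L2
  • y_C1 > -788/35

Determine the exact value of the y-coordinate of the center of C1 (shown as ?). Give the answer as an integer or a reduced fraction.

1. [C1‖L1]  y_C1² + (469/15)y_C1 + 758/5 = 0  ⇒  y_C1 = -379/15 or -6
2. [C1‖L2]  y_C1² + (281/5)y_C1 + 1506/5 = 0  ⇒  y_C1 = -251/5 or -6

-6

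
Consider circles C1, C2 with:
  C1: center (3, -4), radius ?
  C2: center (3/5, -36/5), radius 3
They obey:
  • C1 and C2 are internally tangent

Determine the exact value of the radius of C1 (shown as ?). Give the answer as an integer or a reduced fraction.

1. [int C1,C2]  r_C1² − 6r_C1 − 7 = 0  ⇒  r_C1 = 7 (r>0 drops 1)

7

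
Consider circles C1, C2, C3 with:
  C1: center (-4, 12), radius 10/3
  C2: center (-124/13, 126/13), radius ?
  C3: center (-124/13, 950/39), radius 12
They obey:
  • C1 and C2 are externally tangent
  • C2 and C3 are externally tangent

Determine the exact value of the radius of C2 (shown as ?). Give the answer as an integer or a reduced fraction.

1. [ext C1·C2]  r_C2² + (20/3)r_C2 − 224/9 = 0  ⇒  r_C2 = 8/3 (r>0 drops 1)
2. [ext C2·C3]  r_C2² + 24r_C2 − 640/9 = 0  ⇒  r_C2 = 8/3 (r>0 drops 1)

8/3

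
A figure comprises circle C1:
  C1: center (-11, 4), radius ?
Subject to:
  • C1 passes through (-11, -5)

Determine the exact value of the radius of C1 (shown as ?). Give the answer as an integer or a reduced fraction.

1. [C1∋P]  r_C1² − 81 = 0  ⇒  r_C1 = 9 (r>0 drops 1)

9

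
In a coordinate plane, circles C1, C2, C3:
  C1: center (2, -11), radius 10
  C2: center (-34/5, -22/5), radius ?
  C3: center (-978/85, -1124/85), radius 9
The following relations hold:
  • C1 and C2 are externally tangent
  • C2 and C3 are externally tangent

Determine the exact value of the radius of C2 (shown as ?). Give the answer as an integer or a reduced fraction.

1

1. [ext C1·C2]  r_C2² + 20r_C2 − 21 = 0  ⇒  r_C2 = 1 (r>0 drops 1)
2. [ext C2·C3]  r_C2² + 18r_C2 − 19 = 0  ⇒  r_C2 = 1 (r>0 drops 1)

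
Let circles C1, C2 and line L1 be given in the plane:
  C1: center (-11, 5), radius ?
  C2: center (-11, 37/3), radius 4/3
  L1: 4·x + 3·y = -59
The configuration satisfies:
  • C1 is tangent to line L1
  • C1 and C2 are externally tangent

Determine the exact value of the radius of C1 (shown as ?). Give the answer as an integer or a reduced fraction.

1. [C1‖L1]  r_C1² − 36 = 0  ⇒  r_C1 = 6 (r>0 drops 1)
2. [ext C1·C2]  r_C1² + (8/3)r_C1 − 52 = 0  ⇒  r_C1 = 6 (r>0 drops 1)

6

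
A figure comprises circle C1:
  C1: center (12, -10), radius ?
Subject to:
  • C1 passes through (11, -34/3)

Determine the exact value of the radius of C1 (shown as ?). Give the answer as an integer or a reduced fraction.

1. [C1∋P]  r_C1² − 25/9 = 0  ⇒  r_C1 = 5/3 (r>0 drops 1)

5/3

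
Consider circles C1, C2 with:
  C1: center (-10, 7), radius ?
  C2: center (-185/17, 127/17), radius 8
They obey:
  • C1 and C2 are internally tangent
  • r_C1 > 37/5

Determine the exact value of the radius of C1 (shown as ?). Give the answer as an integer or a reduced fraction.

1. [int C1,C2]  r_C1² − 16r_C1 + 63 = 0  ⇒  r_C1 = 7 or 9
2. given r_C1 > 37/5: keep 9

9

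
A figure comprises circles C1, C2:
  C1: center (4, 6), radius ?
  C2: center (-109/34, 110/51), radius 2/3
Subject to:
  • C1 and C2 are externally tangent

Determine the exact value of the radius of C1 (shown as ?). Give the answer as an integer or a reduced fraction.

1. [ext C1·C2]  r_C1² + (4/3)r_C1 − 265/4 = 0  ⇒  r_C1 = 15/2 (r>0 drops 1)

15/2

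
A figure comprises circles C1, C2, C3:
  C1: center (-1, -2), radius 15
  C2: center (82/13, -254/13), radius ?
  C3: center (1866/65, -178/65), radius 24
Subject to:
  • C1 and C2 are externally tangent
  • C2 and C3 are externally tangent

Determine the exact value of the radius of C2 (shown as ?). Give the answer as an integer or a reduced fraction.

1. [ext C1·C2]  r_C2² + 30r_C2 − 136 = 0  ⇒  r_C2 = 4 (r>0 drops 1)
2. [ext C2·C3]  r_C2² + 48r_C2 − 208 = 0  ⇒  r_C2 = 4 (r>0 drops 1)

4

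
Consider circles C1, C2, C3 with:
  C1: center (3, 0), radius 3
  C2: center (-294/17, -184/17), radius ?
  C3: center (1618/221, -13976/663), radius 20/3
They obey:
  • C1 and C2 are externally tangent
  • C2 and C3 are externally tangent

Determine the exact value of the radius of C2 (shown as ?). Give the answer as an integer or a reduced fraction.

20

1. [ext C1·C2]  r_C2² + 6r_C2 − 520 = 0  ⇒  r_C2 = 20 (r>0 drops 1)
2. [ext C2·C3]  r_C2² + (40/3)r_C2 − 2000/3 = 0  ⇒  r_C2 = 20 (r>0 drops 1)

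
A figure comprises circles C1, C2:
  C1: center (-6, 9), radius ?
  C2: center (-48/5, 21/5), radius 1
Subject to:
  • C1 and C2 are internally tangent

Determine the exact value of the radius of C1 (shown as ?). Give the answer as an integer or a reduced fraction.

7

1. [int C1,C2]  r_C1² − 2r_C1 − 35 = 0  ⇒  r_C1 = 7 (r>0 drops 1)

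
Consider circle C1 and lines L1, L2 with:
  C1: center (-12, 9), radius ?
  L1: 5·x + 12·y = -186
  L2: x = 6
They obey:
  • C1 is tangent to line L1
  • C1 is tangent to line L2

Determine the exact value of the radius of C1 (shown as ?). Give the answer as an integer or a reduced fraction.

1. [C1‖L1]  r_C1² − 324 = 0  ⇒  r_C1 = 18 (r>0 drops 1)
2. [C1‖L2]  r_C1² − 324 = 0  ⇒  r_C1 = 18 (r>0 drops 1)

18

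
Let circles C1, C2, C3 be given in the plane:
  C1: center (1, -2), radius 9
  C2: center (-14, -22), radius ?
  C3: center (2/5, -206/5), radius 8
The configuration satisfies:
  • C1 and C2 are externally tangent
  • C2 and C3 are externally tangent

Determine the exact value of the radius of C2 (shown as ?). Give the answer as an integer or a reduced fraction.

1. [ext C1·C2]  r_C2² + 18r_C2 − 544 = 0  ⇒  r_C2 = 16 (r>0 drops 1)
2. [ext C2·C3]  r_C2² + 16r_C2 − 512 = 0  ⇒  r_C2 = 16 (r>0 drops 1)

16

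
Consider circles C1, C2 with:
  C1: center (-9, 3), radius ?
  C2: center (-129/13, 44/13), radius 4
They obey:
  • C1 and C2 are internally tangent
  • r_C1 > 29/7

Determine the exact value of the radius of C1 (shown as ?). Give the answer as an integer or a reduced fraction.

5

1. [int C1,C2]  r_C1² − 8r_C1 + 15 = 0  ⇒  r_C1 = 3 or 5
2. given r_C1 > 29/7: keep 5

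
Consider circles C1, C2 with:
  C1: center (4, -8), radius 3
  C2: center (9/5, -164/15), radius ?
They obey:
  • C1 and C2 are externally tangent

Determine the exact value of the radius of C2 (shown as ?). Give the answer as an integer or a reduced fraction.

1. [ext C1·C2]  r_C2² + 6r_C2 − 40/9 = 0  ⇒  r_C2 = 2/3 (r>0 drops 1)

2/3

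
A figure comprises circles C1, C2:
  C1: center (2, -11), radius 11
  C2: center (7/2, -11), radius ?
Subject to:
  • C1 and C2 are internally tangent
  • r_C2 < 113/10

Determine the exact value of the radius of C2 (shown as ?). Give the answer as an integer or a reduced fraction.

1. [int C1,C2]  r_C2² − 22r_C2 + 475/4 = 0  ⇒  r_C2 = 19/2 or 25/2
2. given r_C2 < 113/10: keep 19/2

19/2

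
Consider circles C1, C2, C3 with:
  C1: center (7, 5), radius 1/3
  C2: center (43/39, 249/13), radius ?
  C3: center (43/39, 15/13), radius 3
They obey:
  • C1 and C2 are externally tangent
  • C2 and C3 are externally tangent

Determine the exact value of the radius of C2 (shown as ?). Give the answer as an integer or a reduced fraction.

15

1. [ext C1·C2]  r_C2² + (2/3)r_C2 − 235 = 0  ⇒  r_C2 = 15 (r>0 drops 1)
2. [ext C2·C3]  r_C2² + 6r_C2 − 315 = 0  ⇒  r_C2 = 15 (r>0 drops 1)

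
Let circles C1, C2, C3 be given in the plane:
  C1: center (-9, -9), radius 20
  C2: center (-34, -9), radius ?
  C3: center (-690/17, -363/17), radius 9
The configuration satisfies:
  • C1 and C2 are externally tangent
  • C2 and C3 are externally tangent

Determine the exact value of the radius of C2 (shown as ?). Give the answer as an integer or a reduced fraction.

1. [ext C1·C2]  r_C2² + 40r_C2 − 225 = 0  ⇒  r_C2 = 5 (r>0 drops 1)
2. [ext C2·C3]  r_C2² + 18r_C2 − 115 = 0  ⇒  r_C2 = 5 (r>0 drops 1)

5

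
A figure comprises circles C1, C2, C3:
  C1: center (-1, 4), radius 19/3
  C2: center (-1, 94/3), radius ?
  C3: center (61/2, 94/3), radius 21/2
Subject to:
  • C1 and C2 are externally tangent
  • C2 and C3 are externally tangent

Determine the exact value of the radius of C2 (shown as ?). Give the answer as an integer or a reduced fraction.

1. [ext C1·C2]  r_C2² + (38/3)r_C2 − 707 = 0  ⇒  r_C2 = 21 (r>0 drops 1)
2. [ext C2·C3]  r_C2² + 21r_C2 − 882 = 0  ⇒  r_C2 = 21 (r>0 drops 1)

21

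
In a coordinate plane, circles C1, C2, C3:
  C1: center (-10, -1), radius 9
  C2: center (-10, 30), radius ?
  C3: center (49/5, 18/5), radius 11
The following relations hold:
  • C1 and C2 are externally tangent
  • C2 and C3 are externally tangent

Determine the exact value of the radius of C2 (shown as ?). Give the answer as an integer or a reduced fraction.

1. [ext C1·C2]  r_C2² + 18r_C2 − 880 = 0  ⇒  r_C2 = 22 (r>0 drops 1)
2. [ext C2·C3]  r_C2² + 22r_C2 − 968 = 0  ⇒  r_C2 = 22 (r>0 drops 1)

22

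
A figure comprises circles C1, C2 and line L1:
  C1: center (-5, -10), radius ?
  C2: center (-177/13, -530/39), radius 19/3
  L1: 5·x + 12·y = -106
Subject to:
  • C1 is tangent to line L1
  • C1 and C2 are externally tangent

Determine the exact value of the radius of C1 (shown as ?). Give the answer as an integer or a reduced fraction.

3

1. [C1‖L1]  r_C1² − 9 = 0  ⇒  r_C1 = 3 (r>0 drops 1)
2. [ext C1·C2]  r_C1² + (38/3)r_C1 − 47 = 0  ⇒  r_C1 = 3 (r>0 drops 1)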